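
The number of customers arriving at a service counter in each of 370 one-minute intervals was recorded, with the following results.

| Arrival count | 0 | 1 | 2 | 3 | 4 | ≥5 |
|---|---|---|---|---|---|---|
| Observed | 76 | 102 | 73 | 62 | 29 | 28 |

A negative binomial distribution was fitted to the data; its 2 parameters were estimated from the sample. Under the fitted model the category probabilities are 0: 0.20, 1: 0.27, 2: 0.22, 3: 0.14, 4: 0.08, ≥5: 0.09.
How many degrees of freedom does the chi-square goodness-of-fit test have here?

There are k = 6 categories and 2 parameters estimated from the data, so df = 6 − 1 − 2 = 3.

3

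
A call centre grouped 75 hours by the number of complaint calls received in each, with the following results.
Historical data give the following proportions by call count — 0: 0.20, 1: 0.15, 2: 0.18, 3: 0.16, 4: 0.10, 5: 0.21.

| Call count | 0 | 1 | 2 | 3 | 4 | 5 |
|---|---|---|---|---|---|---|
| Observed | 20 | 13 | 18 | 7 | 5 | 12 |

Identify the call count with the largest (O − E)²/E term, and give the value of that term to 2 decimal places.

3, 2.08

Expected counts E_i = n·p_i: 75×0.20 = 15, 75×0.15 = 11.25, 75×0.18 = 13.5, 75×0.16 = 12, 75×0.10 = 7.5, 75×0.21 = 15.75.
0: (20 − 15)²/15 = 25/15 = 1.667
1: (13 − 11.25)²/11.25 = 3.0625/11.25 = 0.272
2: (18 − 13.5)²/13.5 = 20.25/13.5 = 1.500
3: (7 − 12)²/12 = 25/12 = 2.083
4: (5 − 7.5)²/7.5 = 6.25/7.5 = 0.833
5: (12 − 15.75)²/15.75 = 14.0625/15.75 = 0.893
The largest term is for 3: 2.08.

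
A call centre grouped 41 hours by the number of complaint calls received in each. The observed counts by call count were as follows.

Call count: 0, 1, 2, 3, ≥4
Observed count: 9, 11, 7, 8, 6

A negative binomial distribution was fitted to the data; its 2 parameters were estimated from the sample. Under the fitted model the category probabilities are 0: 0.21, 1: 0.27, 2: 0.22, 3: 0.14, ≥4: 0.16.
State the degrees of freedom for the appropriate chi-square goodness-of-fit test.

There are k = 5 categories and 2 parameters estimated from the data, so df = 5 − 1 − 2 = 2.

2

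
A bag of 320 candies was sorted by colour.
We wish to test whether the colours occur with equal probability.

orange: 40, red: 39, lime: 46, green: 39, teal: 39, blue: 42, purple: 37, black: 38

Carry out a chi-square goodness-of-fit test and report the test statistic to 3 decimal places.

1.400

Under H₀ each category has probability 1/8, so each expected count is 320/8 = 40.
orange: (40 − 40)²/40 = 0/40 = 0.0000
red: (39 − 40)²/40 = 1/40 = 0.0250
lime: (46 − 40)²/40 = 36/40 = 0.9000
green: (39 − 40)²/40 = 1/40 = 0.0250
teal: (39 − 40)²/40 = 1/40 = 0.0250
blue: (42 − 40)²/40 = 4/40 = 0.1000
purple: (37 − 40)²/40 = 9/40 = 0.2250
black: (38 − 40)²/40 = 4/40 = 0.1000
Sum = 1.400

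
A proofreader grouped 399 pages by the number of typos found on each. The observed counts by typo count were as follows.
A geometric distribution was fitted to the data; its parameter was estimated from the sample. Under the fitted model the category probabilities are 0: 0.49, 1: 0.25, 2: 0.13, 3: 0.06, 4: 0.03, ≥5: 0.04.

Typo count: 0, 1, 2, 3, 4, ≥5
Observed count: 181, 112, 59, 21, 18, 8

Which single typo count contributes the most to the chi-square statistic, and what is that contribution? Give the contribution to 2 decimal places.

Expected counts E_i = n·p_i: 399×0.49 = 195.51, 399×0.25 = 99.75, 399×0.13 = 51.87, 399×0.06 = 23.94, 399×0.03 = 11.97, 399×0.04 = 15.96.
χ² = (181−195.51)²/195.51 + (112−99.75)²/99.75 + (59−51.87)²/51.87 + (21−23.94)²/23.94 + (18−11.97)²/11.97 + (8−15.96)²/15.96
   = 1.077 + 1.504 + 0.980 + 0.361 + 3.038 + 3.970
The largest term is for ≥5: 3.97.

≥5, 3.97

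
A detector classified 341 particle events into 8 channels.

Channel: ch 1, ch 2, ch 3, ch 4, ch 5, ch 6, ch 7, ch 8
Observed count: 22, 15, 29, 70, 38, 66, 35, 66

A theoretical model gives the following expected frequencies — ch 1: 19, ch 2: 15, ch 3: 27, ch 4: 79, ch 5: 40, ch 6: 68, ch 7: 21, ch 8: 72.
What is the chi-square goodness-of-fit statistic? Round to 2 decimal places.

χ² = (22−19)²/19 + (15−15)²/15 + (29−27)²/27 + (70−79)²/79 + (38−40)²/40 + (66−68)²/68 + (35−21)²/21 + (66−72)²/72
   = 0.474 + 0.000 + 0.148 + 1.025 + 0.100 + 0.059 + 9.333 + 0.500
Sum = 11.64

11.64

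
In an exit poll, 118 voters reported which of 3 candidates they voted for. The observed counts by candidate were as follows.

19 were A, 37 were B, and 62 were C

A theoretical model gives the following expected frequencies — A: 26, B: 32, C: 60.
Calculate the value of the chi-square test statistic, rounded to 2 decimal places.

2.73

χ² = (19−26)²/26 + (37−32)²/32 + (62−60)²/60
   = 1.885 + 0.781 + 0.067
Sum = 2.73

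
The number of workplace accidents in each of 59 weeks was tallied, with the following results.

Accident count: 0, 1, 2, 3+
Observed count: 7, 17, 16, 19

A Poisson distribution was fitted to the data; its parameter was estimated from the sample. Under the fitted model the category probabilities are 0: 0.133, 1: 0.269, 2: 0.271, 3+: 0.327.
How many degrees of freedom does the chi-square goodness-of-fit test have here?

2

There are k = 4 categories and 1 parameter estimated from the data, so df = 4 − 1 − 1 = 2.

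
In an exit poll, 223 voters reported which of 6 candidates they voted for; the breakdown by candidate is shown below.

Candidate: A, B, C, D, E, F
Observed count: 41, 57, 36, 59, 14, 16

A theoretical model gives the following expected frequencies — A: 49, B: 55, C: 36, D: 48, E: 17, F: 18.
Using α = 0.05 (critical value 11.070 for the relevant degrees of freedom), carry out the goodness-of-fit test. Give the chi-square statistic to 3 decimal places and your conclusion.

cat         O        E   (O−E)²/E
A          41       49     1.3061
B          57       55     0.0727
C          36       36     0.0000
D          59       48     2.5208
E          14       17     0.5294
F          16       18     0.2222
Sum = 4.651
df = 5. Since 4.651 < 11.070, we do not reject H₀.

4.651; do not reject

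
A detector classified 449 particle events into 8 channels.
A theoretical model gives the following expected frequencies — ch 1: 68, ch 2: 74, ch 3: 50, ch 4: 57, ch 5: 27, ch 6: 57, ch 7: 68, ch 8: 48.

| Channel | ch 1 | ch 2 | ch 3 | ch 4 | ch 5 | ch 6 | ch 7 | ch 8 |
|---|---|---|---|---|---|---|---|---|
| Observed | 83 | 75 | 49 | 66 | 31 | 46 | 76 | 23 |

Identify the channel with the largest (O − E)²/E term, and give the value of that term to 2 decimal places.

χ² = (83−68)²/68 + (75−74)²/74 + (49−50)²/50 + (66−57)²/57 + (31−27)²/27 + (46−57)²/57 + (76−68)²/68 + (23−48)²/48
   = 3.309 + 0.014 + 0.020 + 1.421 + 0.593 + 2.123 + 0.941 + 13.021
The largest term is for ch 8: 13.02.

ch 8, 13.02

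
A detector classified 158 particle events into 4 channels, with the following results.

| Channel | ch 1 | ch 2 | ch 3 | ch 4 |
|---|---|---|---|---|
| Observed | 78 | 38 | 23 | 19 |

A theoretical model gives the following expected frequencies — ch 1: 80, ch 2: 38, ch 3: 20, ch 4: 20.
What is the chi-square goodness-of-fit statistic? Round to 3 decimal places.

cat         O        E   (O−E)²/E
ch 1       78       80     0.0500
ch 2       38       38     0.0000
ch 3       23       20     0.4500
ch 4       19       20     0.0500
Sum = 0.550

0.550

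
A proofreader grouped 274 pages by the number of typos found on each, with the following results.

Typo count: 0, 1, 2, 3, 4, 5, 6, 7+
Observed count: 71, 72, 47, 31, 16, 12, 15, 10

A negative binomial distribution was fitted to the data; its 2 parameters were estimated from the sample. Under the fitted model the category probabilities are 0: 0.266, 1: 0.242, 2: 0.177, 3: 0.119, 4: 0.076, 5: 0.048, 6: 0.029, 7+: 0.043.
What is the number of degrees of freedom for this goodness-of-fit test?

There are k = 8 categories and 2 parameters estimated from the data, so df = 8 − 1 − 2 = 5.

5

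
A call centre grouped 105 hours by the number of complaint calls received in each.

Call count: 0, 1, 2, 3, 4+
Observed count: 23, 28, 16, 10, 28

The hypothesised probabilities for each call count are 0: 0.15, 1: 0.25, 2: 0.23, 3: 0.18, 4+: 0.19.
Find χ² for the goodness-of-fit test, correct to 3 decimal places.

13.644

Expected counts E_i = n·p_i: 105×0.15 = 15.75, 105×0.25 = 26.25, 105×0.23 = 24.15, 105×0.18 = 18.9, 105×0.19 = 19.95.
χ² = (23−15.75)²/15.75 + (28−26.25)²/26.25 + (16−24.15)²/24.15 + (10−18.9)²/18.9 + (28−19.95)²/19.95
   = 3.3373 + 0.1167 + 2.7504 + 4.1910 + 3.2482
Sum = 13.644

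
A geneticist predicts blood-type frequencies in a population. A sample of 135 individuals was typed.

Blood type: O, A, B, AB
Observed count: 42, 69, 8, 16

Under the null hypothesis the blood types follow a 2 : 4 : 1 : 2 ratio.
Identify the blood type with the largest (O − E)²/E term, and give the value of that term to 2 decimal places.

Ratio total = 9. Expected counts: 135×2/9 = 30, 135×4/9 = 60, 135×1/9 = 15, 135×2/9 = 30.
cat         O        E   (O−E)²/E
O          42       30      4.800
A          69       60      1.350
B           8       15      3.267
AB         16       30      6.533
The largest term is for AB: 6.53.

AB, 6.53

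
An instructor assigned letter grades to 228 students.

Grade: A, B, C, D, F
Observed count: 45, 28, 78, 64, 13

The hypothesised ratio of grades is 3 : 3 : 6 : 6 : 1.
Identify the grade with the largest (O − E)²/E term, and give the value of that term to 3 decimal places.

Ratio total = 19. Expected counts: 228×3/19 = 36, 228×3/19 = 36, 228×6/19 = 72, 228×6/19 = 72, 228×1/19 = 12.
χ² = (45−36)²/36 + (28−36)²/36 + (78−72)²/72 + (64−72)²/72 + (13−12)²/12
   = 2.2500 + 1.7778 + 0.5000 + 0.8889 + 0.0833
The largest term is for A: 2.250.

A, 2.250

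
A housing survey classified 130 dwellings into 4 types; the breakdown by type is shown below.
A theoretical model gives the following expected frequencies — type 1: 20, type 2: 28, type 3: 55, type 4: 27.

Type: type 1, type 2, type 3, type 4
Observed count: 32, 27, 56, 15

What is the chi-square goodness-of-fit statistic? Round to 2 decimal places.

12.59

χ² = (32−20)²/20 + (27−28)²/28 + (56−55)²/55 + (15−27)²/27
   = 7.200 + 0.036 + 0.018 + 5.333
Sum = 12.59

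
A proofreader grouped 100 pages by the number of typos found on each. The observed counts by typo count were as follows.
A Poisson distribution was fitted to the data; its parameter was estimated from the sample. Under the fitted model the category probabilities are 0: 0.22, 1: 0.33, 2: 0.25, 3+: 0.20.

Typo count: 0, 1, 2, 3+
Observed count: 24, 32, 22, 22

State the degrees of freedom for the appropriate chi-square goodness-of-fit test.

There are k = 4 categories and 1 parameter estimated from the data, so df = 4 − 1 − 1 = 2.

2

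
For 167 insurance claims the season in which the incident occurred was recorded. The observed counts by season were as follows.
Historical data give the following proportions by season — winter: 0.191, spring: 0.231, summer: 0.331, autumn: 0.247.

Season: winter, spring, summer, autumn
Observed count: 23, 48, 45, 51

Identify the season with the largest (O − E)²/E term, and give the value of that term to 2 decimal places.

Expected counts E_i = n·p_i: 167×0.191 = 31.897, 167×0.231 = 38.577, 167×0.331 = 55.277, 167×0.247 = 41.249.
χ² = (23−31.897)²/31.897 + (48−38.577)²/38.577 + (45−55.277)²/55.277 + (51−41.249)²/41.249
   = 2.482 + 2.302 + 1.911 + 2.305
The largest term is for winter: 2.48.

winter, 2.48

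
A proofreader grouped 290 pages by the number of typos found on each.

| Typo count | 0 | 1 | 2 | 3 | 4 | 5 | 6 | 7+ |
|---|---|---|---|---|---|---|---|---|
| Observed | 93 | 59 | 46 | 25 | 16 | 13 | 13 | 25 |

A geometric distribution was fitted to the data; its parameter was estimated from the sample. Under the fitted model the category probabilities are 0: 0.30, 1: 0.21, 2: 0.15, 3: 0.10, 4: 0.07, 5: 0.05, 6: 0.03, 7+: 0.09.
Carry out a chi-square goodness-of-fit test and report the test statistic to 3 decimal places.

4.406

Expected counts E_i = n·p_i: 290×0.30 = 87, 290×0.21 = 60.9, 290×0.15 = 43.5, 290×0.10 = 29, 290×0.07 = 20.3, 290×0.05 = 14.5, 290×0.03 = 8.7, 290×0.09 = 26.1.
0: (93 − 87)²/87 = 36/87 = 0.4138
1: (59 − 60.9)²/60.9 = 3.61/60.9 = 0.0593
2: (46 − 43.5)²/43.5 = 6.25/43.5 = 0.1437
3: (25 − 29)²/29 = 16/29 = 0.5517
4: (16 − 20.3)²/20.3 = 18.49/20.3 = 0.9108
5: (13 − 14.5)²/14.5 = 2.25/14.5 = 0.1552
6: (13 − 8.7)²/8.7 = 18.49/8.7 = 2.1253
7+: (25 − 26.1)²/26.1 = 1.21/26.1 = 0.0464
Sum = 4.406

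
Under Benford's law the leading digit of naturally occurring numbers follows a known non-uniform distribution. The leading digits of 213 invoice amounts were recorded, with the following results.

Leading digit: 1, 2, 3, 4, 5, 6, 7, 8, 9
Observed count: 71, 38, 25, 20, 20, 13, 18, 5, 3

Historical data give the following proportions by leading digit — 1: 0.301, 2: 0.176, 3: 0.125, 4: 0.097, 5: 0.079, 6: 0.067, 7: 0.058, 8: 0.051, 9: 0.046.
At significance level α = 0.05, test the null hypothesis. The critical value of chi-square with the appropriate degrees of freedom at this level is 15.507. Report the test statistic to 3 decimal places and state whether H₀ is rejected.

Expected counts E_i = n·p_i: 213×0.301 = 64.113, 213×0.176 = 37.488, 213×0.125 = 26.625, 213×0.097 = 20.661, 213×0.079 = 16.827, 213×0.067 = 14.271, 213×0.058 = 12.354, 213×0.051 = 10.863, 213×0.046 = 9.798.
cat         O        E   (O−E)²/E
1          71   64.113     0.7398
2          38   37.488     0.0070
3          25   26.625     0.0992
4          20   20.661     0.0211
5          20   16.827     0.5983
6          13   14.271     0.1132
7          18   12.354     2.5803
8           5   10.863     3.1644
9           3    9.798     4.7166
Sum = 12.040
df = 8. Since 12.040 < 15.507, we do not reject H₀.

12.040; do not reject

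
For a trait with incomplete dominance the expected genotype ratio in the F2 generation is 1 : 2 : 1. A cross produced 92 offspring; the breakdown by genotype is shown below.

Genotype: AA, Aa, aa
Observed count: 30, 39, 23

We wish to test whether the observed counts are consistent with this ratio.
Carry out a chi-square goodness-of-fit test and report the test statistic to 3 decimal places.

3.196

Ratio total = 4. Expected counts: 92×1/4 = 23, 92×2/4 = 46, 92×1/4 = 23.
AA: (30 − 23)²/23 = 49/23 = 2.1304
Aa: (39 − 46)²/46 = 49/46 = 1.0652
aa: (23 − 23)²/23 = 0/23 = 0.0000
Sum = 3.196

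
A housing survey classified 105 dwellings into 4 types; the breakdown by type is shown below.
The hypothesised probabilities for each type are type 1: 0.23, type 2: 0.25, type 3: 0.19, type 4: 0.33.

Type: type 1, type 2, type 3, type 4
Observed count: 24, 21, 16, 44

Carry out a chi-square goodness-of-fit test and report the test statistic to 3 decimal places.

Expected counts E_i = n·p_i: 105×0.23 = 24.15, 105×0.25 = 26.25, 105×0.19 = 19.95, 105×0.33 = 34.65.
χ² = (24−24.15)²/24.15 + (21−26.25)²/26.25 + (16−19.95)²/19.95 + (44−34.65)²/34.65
   = 0.0009 + 1.0500 + 0.7821 + 2.5230
Sum = 4.356

4.356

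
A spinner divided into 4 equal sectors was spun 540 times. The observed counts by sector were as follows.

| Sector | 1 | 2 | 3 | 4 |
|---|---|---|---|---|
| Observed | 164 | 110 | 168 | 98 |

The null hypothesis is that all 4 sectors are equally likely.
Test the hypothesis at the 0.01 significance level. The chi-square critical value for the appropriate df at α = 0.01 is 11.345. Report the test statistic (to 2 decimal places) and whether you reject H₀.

29.07; reject

Under H₀ each category has probability 1/4, so each expected count is 540/4 = 135.
cat         O        E   (O−E)²/E
1         164      135      6.230
2         110      135      4.630
3         168      135      8.067
4          98      135     10.141
Sum = 29.07
df = 3. Since 29.07 > 11.345, we reject H₀.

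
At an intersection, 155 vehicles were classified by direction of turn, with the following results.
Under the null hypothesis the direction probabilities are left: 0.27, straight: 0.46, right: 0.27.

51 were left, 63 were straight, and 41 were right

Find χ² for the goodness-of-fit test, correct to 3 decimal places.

2.984

Expected counts E_i = n·p_i: 155×0.27 = 41.85, 155×0.46 = 71.3, 155×0.27 = 41.85.
left: (51 − 41.85)²/41.85 = 83.7225/41.85 = 2.0005
straight: (63 − 71.3)²/71.3 = 68.89/71.3 = 0.9662
right: (41 − 41.85)²/41.85 = 0.7225/41.85 = 0.0173
Sum = 2.984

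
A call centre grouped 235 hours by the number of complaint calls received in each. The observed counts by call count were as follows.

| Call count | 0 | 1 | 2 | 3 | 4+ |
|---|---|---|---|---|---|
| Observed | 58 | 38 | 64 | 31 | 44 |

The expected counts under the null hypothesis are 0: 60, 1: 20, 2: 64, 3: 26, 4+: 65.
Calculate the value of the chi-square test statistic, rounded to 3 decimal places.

χ² = (58−60)²/60 + (38−20)²/20 + (64−64)²/64 + (31−26)²/26 + (44−65)²/65
   = 0.0667 + 16.2000 + 0.0000 + 0.9615 + 6.7846
Sum = 24.013

24.013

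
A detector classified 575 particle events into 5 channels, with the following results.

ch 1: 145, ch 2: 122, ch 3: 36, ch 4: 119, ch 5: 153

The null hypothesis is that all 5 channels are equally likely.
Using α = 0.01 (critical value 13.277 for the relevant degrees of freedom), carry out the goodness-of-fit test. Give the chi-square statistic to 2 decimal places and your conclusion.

75.22; reject

Expected count for each of the 5 categories: 575/5 = 115.
ch 1: (145 − 115)²/115 = 900/115 = 7.826
ch 2: (122 − 115)²/115 = 49/115 = 0.426
ch 3: (36 − 115)²/115 = 6241/115 = 54.270
ch 4: (119 − 115)²/115 = 16/115 = 0.139
ch 5: (153 − 115)²/115 = 1444/115 = 12.557
Sum = 75.22
df = 4. Since 75.22 > 13.277, we reject H₀.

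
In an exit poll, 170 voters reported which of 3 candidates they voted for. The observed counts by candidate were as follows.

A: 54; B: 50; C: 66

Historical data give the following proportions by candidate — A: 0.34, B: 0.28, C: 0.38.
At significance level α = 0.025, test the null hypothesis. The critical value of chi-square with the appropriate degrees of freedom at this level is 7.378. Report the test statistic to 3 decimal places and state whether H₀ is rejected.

Expected counts E_i = n·p_i: 170×0.34 = 57.8, 170×0.28 = 47.6, 170×0.38 = 64.6.
A: (54 − 57.8)²/57.8 = 14.44/57.8 = 0.2498
B: (50 − 47.6)²/47.6 = 5.76/47.6 = 0.1210
C: (66 − 64.6)²/64.6 = 1.96/64.6 = 0.0303
Sum = 0.401
df = 2. Since 0.401 < 7.378, we do not reject H₀.

0.401; do not reject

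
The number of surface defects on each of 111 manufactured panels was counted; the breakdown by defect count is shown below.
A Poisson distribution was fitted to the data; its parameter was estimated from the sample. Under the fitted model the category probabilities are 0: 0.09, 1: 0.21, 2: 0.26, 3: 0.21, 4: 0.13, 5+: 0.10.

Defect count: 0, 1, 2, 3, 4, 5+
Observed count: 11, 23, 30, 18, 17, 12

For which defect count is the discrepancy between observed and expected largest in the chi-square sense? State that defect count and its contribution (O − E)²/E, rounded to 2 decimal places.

Expected counts E_i = n·p_i: 111×0.09 = 9.99, 111×0.21 = 23.31, 111×0.26 = 28.86, 111×0.21 = 23.31, 111×0.13 = 14.43, 111×0.10 = 11.1.
χ² = (11−9.99)²/9.99 + (23−23.31)²/23.31 + (30−28.86)²/28.86 + (18−23.31)²/23.31 + (17−14.43)²/14.43 + (12−11.1)²/11.1
   = 0.102 + 0.004 + 0.045 + 1.210 + 0.458 + 0.073
The largest term is for 3: 1.21.

3, 1.21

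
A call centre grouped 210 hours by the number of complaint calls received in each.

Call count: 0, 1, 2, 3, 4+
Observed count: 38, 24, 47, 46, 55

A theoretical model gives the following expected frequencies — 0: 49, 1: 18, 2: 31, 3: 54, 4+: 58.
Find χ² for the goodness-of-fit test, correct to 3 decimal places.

χ² = (38−49)²/49 + (24−18)²/18 + (47−31)²/31 + (46−54)²/54 + (55−58)²/58
   = 2.4694 + 2.0000 + 8.2581 + 1.1852 + 0.1552
Sum = 14.068

14.068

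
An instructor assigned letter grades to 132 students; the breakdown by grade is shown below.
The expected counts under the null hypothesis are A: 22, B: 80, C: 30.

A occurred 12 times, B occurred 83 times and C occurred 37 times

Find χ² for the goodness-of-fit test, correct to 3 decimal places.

χ² = (12−22)²/22 + (83−80)²/80 + (37−30)²/30
   = 4.5455 + 0.1125 + 1.6333
Sum = 6.291

6.291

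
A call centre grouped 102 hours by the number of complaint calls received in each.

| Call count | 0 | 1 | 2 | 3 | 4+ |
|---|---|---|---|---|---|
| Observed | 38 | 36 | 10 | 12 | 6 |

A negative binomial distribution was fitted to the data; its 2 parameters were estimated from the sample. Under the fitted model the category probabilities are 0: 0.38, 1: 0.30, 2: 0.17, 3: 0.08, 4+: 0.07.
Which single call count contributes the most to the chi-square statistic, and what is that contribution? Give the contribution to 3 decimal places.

Expected counts E_i = n·p_i: 102×0.38 = 38.76, 102×0.30 = 30.6, 102×0.17 = 17.34, 102×0.08 = 8.16, 102×0.07 = 7.14.
χ² = (38−38.76)²/38.76 + (36−30.6)²/30.6 + (10−17.34)²/17.34 + (12−8.16)²/8.16 + (6−7.14)²/7.14
   = 0.0149 + 0.9529 + 3.1070 + 1.8071 + 0.1820
The largest term is for 2: 3.107.

2, 3.107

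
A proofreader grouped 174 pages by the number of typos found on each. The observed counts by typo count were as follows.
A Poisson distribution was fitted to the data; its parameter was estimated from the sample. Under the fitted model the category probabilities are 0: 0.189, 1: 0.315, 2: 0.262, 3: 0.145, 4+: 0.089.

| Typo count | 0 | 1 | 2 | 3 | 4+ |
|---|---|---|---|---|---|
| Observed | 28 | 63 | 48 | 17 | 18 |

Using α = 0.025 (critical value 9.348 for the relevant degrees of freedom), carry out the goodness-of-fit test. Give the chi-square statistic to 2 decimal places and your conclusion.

Expected counts E_i = n·p_i: 174×0.189 = 32.886, 174×0.315 = 54.81, 174×0.262 = 45.588, 174×0.145 = 25.23, 174×0.089 = 15.486.
0: (28 − 32.886)²/32.886 = 23.872996/32.886 = 0.726
1: (63 − 54.81)²/54.81 = 67.0761/54.81 = 1.224
2: (48 − 45.588)²/45.588 = 5.817744/45.588 = 0.128
3: (17 − 25.23)²/25.23 = 67.7329/25.23 = 2.685
4+: (18 − 15.486)²/15.486 = 6.320196/15.486 = 0.408
Sum = 5.17
df = 3. Since 5.17 < 9.348, we do not reject H₀.

5.17; do not reject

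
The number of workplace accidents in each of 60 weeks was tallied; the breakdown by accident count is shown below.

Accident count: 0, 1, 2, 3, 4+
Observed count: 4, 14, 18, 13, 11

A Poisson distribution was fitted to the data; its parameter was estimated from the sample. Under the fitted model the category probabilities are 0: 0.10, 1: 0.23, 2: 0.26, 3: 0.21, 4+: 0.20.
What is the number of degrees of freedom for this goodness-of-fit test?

3

There are k = 5 categories and 1 parameter estimated from the data, so df = 5 − 1 − 1 = 3.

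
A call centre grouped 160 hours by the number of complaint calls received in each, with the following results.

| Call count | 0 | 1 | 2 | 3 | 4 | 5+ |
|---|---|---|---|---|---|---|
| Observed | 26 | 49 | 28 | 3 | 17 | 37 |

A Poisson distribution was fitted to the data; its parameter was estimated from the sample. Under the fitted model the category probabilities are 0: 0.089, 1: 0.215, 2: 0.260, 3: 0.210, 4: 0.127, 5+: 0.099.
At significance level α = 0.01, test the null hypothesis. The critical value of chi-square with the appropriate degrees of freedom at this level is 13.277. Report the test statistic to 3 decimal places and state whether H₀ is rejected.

Expected counts E_i = n·p_i: 160×0.089 = 14.24, 160×0.215 = 34.4, 160×0.260 = 41.6, 160×0.210 = 33.6, 160×0.127 = 20.32, 160×0.099 = 15.84.
χ² = (26−14.24)²/14.24 + (49−34.4)²/34.4 + (28−41.6)²/41.6 + (3−33.6)²/33.6 + (17−20.32)²/20.32 + (37−15.84)²/15.84
   = 9.7119 + 6.1965 + 4.4462 + 27.8679 + 0.5424 + 28.2668
Sum = 77.032
df = 4. Since 77.032 > 13.277, we reject H₀.

77.032; reject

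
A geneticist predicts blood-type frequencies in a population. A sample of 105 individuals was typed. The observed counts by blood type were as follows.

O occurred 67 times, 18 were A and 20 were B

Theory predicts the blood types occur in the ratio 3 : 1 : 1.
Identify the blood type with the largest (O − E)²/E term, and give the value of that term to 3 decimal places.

Ratio total = 5. Expected counts: 105×3/5 = 63, 105×1/5 = 21, 105×1/5 = 21.
cat         O        E   (O−E)²/E
O          67       63     0.2540
A          18       21     0.4286
B          20       21     0.0476
The largest term is for A: 0.429.

A, 0.429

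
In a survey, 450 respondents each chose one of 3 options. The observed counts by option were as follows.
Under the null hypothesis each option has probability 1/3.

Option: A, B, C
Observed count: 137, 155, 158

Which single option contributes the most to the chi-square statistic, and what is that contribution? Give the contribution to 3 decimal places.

Under H₀ each category has probability 1/3, so each expected count is 450/3 = 150.
cat         O        E   (O−E)²/E
A         137      150     1.1267
B         155      150     0.1667
C         158      150     0.4267
The largest term is for A: 1.127.

A, 1.127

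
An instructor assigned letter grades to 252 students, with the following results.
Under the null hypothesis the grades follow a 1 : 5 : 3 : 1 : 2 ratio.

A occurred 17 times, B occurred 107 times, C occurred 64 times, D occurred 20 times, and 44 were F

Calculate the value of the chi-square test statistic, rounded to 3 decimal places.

Ratio total = 12. Expected counts: 252×1/12 = 21, 252×5/12 = 105, 252×3/12 = 63, 252×1/12 = 21, 252×2/12 = 42.
cat         O        E   (O−E)²/E
A          17       21     0.7619
B         107      105     0.0381
C          64       63     0.0159
D          20       21     0.0476
F          44       42     0.0952
Sum = 0.959

0.959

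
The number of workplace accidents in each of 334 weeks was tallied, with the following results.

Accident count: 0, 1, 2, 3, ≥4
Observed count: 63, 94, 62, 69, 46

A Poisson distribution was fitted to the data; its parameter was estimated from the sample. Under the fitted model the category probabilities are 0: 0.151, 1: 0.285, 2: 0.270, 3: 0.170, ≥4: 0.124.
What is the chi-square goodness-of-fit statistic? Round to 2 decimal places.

15.09

Expected counts E_i = n·p_i: 334×0.151 = 50.434, 334×0.285 = 95.19, 334×0.270 = 90.18, 334×0.170 = 56.78, 334×0.124 = 41.416.
cat         O        E   (O−E)²/E
0          63   50.434      3.131
1          94    95.19      0.015
2          62    90.18      8.806
3          69    56.78      2.630
≥4         46   41.416      0.507
Sum = 15.09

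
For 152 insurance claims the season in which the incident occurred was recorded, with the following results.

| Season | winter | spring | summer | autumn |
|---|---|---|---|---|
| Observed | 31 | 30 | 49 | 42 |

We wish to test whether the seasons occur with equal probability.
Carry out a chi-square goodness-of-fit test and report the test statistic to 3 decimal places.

Under H₀ each category has probability 1/4, so each expected count is 152/4 = 38.
χ² = (31−38)²/38 + (30−38)²/38 + (49−38)²/38 + (42−38)²/38
   = 1.2895 + 1.6842 + 3.1842 + 0.4211
Sum = 6.579

6.579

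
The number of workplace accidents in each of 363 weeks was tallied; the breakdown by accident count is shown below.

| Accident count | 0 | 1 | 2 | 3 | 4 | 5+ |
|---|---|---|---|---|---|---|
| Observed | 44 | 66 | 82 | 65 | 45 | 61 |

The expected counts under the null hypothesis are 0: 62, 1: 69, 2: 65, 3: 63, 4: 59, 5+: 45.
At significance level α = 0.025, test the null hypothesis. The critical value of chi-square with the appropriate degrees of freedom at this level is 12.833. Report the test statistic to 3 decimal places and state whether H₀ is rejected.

18.877; reject

cat         O        E   (O−E)²/E
0          44       62     5.2258
1          66       69     0.1304
2          82       65     4.4462
3          65       63     0.0635
4          45       59     3.3220
5+         61       45     5.6889
Sum = 18.877
df = 5. Since 18.877 > 12.833, we reject H₀.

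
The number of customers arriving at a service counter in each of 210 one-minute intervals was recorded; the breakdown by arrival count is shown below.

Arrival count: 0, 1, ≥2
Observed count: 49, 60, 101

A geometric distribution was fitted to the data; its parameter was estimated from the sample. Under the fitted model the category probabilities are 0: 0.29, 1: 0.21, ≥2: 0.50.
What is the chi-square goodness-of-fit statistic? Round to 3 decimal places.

Expected counts E_i = n·p_i: 210×0.29 = 60.9, 210×0.21 = 44.1, 210×0.50 = 105.
χ² = (49−60.9)²/60.9 + (60−44.1)²/44.1 + (101−105)²/105
   = 2.3253 + 5.7327 + 0.1524
Sum = 8.210

8.210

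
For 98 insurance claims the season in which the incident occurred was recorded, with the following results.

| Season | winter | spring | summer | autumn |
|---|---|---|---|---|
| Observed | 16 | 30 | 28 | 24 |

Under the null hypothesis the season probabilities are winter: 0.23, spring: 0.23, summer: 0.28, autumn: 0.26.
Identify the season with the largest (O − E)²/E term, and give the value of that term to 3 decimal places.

Expected counts E_i = n·p_i: 98×0.23 = 22.54, 98×0.23 = 22.54, 98×0.28 = 27.44, 98×0.26 = 25.48.
cat         O        E   (O−E)²/E
winter     16    22.54     1.8976
spring     30    22.54     2.4690
summer     28    27.44     0.0114
autumn     24    25.48     0.0860
The largest term is for spring: 2.469.

spring, 2.469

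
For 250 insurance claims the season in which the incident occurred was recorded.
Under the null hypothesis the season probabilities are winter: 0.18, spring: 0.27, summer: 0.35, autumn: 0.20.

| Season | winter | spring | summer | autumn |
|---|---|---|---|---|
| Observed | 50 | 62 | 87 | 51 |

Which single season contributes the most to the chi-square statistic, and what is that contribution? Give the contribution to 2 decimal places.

winter, 0.56

Expected counts E_i = n·p_i: 250×0.18 = 45, 250×0.27 = 67.5, 250×0.35 = 87.5, 250×0.20 = 50.
winter: (50 − 45)²/45 = 25/45 = 0.556
spring: (62 − 67.5)²/67.5 = 30.25/67.5 = 0.448
summer: (87 − 87.5)²/87.5 = 0.25/87.5 = 0.003
autumn: (51 − 50)²/50 = 1/50 = 0.020
The largest term is for winter: 0.56.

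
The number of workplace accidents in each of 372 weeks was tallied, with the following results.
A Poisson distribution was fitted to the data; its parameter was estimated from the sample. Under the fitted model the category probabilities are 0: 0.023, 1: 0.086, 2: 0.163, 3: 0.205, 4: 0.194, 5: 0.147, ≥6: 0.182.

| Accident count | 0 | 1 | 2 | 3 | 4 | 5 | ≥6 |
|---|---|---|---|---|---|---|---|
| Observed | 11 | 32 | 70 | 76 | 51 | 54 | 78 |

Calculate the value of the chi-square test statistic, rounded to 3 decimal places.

Expected counts E_i = n·p_i: 372×0.023 = 8.556, 372×0.086 = 31.992, 372×0.163 = 60.636, 372×0.205 = 76.26, 372×0.194 = 72.168, 372×0.147 = 54.684, 372×0.182 = 67.704.
χ² = (11−8.556)²/8.556 + (32−31.992)²/31.992 + (70−60.636)²/60.636 + (76−76.26)²/76.26 + (51−72.168)²/72.168 + (54−54.684)²/54.684 + (78−67.704)²/67.704
   = 0.6981 + 0.0000 + 1.4461 + 0.0009 + 6.2089 + 0.0086 + 1.5658
Sum = 9.928

9.928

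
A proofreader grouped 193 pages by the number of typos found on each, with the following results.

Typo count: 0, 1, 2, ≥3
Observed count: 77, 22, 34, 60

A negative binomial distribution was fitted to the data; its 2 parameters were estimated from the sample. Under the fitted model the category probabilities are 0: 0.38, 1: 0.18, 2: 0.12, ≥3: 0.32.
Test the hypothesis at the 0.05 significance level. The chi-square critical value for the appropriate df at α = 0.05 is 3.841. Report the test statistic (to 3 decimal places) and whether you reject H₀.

9.979; reject

Expected counts E_i = n·p_i: 193×0.38 = 73.34, 193×0.18 = 34.74, 193×0.12 = 23.16, 193×0.32 = 61.76.
cat         O        E   (O−E)²/E
0          77    73.34     0.1827
1          22    34.74     4.6721
2          34    23.16     5.0736
≥3         60    61.76     0.0502
Sum = 9.979
df = 1. Since 9.979 > 3.841, we reject H₀.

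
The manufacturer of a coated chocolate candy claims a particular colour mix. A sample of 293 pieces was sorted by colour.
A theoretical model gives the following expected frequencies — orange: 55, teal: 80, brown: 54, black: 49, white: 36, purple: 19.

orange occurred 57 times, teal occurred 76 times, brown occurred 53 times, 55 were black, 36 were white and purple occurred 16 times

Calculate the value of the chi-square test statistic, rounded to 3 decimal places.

1.500

orange: (57 − 55)²/55 = 4/55 = 0.0727
teal: (76 − 80)²/80 = 16/80 = 0.2000
brown: (53 − 54)²/54 = 1/54 = 0.0185
black: (55 − 49)²/49 = 36/49 = 0.7347
white: (36 − 36)²/36 = 0/36 = 0.0000
purple: (16 − 19)²/19 = 9/19 = 0.4737
Sum = 1.500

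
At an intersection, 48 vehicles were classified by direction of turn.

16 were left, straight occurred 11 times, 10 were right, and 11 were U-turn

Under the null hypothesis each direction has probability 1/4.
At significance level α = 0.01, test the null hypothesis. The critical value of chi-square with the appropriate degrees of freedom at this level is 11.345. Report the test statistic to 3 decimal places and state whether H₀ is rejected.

Under H₀ each category has probability 1/4, so each expected count is 48/4 = 12.
cat           O        E   (O−E)²/E
left         16       12     1.3333
straight     11       12     0.0833
right        10       12     0.3333
U-turn       11       12     0.0833
Sum = 1.833
df = 3. Since 1.833 < 11.345, we do not reject H₀.

1.833; do not reject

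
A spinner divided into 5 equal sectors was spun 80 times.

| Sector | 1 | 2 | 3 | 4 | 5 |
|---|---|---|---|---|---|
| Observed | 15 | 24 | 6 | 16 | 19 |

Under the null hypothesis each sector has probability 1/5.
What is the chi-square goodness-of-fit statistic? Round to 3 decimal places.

10.875

Under H₀ each category has probability 1/5, so each expected count is 80/5 = 16.
χ² = (15−16)²/16 + (24−16)²/16 + (6−16)²/16 + (16−16)²/16 + (19−16)²/16
   = 0.0625 + 4.0000 + 6.2500 + 0.0000 + 0.5625
Sum = 10.875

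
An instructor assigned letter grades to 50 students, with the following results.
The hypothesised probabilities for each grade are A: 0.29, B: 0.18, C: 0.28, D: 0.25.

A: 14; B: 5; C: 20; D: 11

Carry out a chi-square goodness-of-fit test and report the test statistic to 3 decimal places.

Expected counts E_i = n·p_i: 50×0.29 = 14.5, 50×0.18 = 9, 50×0.28 = 14, 50×0.25 = 12.5.
A: (14 − 14.5)²/14.5 = 0.25/14.5 = 0.0172
B: (5 − 9)²/9 = 16/9 = 1.7778
C: (20 − 14)²/14 = 36/14 = 2.5714
D: (11 − 12.5)²/12.5 = 2.25/12.5 = 0.1800
Sum = 4.546

4.546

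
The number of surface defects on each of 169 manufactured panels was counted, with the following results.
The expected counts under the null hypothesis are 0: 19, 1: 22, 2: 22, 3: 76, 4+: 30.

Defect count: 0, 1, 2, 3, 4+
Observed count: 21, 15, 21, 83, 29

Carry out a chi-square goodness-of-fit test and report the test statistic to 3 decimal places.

3.161

χ² = (21−19)²/19 + (15−22)²/22 + (21−22)²/22 + (83−76)²/76 + (29−30)²/30
   = 0.2105 + 2.2273 + 0.0455 + 0.6447 + 0.0333
Sum = 3.161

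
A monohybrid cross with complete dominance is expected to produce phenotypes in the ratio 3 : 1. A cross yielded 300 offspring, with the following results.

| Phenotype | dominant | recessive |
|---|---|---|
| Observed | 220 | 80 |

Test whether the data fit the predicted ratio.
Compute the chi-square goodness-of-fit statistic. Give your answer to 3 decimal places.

0.444

Ratio total = 4. Expected counts: 300×3/4 = 225, 300×1/4 = 75.
χ² = (220−225)²/225 + (80−75)²/75
   = 0.1111 + 0.3333
Sum = 0.444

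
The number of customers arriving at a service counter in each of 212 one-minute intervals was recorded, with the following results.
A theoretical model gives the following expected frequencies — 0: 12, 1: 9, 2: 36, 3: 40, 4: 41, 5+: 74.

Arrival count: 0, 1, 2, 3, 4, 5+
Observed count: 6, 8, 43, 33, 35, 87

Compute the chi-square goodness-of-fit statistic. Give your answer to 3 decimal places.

8.859

cat         O        E   (O−E)²/E
0           6       12     3.0000
1           8        9     0.1111
2          43       36     1.3611
3          33       40     1.2250
4          35       41     0.8780
5+         87       74     2.2838
Sum = 8.859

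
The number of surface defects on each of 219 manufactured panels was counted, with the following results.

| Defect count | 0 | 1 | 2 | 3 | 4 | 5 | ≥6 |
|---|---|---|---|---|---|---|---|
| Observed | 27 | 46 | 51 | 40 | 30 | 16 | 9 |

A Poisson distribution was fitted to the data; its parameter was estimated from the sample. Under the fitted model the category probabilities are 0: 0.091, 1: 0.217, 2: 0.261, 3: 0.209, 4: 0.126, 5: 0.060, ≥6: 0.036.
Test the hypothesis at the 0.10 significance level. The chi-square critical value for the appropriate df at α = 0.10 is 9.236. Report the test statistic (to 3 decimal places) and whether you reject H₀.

4.939; do not reject

Expected counts E_i = n·p_i: 219×0.091 = 19.929, 219×0.217 = 47.523, 219×0.261 = 57.159, 219×0.209 = 45.771, 219×0.126 = 27.594, 219×0.060 = 13.14, 219×0.036 = 7.884.
cat         O        E   (O−E)²/E
0          27   19.929     2.5089
1          46   47.523     0.0488
2          51   57.159     0.6636
3          40   45.771     0.7276
4          30   27.594     0.2098
5          16    13.14     0.6225
≥6          9    7.884     0.1580
Sum = 4.939
df = 5. Since 4.939 < 9.236, we do not reject H₀.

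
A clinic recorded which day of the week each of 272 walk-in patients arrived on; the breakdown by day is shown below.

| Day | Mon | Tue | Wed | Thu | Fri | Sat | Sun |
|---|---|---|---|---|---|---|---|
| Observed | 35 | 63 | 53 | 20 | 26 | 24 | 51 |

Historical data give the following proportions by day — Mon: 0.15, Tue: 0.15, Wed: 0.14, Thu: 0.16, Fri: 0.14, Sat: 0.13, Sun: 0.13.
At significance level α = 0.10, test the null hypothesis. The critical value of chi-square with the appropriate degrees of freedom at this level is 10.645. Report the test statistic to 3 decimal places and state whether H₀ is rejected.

45.860; reject

Expected counts E_i = n·p_i: 272×0.15 = 40.8, 272×0.15 = 40.8, 272×0.14 = 38.08, 272×0.16 = 43.52, 272×0.14 = 38.08, 272×0.13 = 35.36, 272×0.13 = 35.36.
cat         O        E   (O−E)²/E
Mon        35     40.8     0.8245
Tue        63     40.8    12.0794
Wed        53    38.08     5.8458
Thu        20    43.52    12.7112
Fri        26    38.08     3.8321
Sat        24    35.36     3.6496
Sun        51    35.36     6.9177
Sum = 45.860
df = 6. Since 45.860 > 10.645, we reject H₀.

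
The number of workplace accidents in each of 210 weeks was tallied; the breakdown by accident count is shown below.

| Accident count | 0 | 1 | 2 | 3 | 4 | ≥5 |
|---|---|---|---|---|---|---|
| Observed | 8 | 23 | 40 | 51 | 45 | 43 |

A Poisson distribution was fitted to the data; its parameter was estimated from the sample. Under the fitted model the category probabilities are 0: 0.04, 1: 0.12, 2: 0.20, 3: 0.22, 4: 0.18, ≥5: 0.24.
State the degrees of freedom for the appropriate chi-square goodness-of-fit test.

4

There are k = 6 categories and 1 parameter estimated from the data, so df = 6 − 1 − 1 = 4.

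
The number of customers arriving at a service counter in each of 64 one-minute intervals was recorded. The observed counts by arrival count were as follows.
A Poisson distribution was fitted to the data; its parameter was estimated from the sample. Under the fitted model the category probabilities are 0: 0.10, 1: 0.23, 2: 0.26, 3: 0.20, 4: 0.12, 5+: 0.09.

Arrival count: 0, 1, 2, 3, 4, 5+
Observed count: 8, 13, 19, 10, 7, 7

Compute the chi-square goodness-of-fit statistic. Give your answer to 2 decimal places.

Expected counts E_i = n·p_i: 64×0.10 = 6.4, 64×0.23 = 14.72, 64×0.26 = 16.64, 64×0.20 = 12.8, 64×0.12 = 7.68, 64×0.09 = 5.76.
χ² = (8−6.4)²/6.4 + (13−14.72)²/14.72 + (19−16.64)²/16.64 + (10−12.8)²/12.8 + (7−7.68)²/7.68 + (7−5.76)²/5.76
   = 0.400 + 0.201 + 0.335 + 0.613 + 0.060 + 0.267
Sum = 1.88

1.88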